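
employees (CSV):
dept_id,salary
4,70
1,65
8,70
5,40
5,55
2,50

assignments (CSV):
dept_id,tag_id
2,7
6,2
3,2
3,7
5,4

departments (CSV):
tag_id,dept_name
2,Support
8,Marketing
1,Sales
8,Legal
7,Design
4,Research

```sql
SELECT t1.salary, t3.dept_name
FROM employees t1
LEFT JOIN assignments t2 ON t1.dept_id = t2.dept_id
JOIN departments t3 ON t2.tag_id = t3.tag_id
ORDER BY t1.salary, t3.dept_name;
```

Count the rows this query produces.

Step 1 — t1 LEFT JOIN t2 on dept_id → 6 row(s).
Then INNER JOIN `departments t3` on tag_id: keep only rows whose t2.tag_id appears in t3.
Result: 3 row(s).

3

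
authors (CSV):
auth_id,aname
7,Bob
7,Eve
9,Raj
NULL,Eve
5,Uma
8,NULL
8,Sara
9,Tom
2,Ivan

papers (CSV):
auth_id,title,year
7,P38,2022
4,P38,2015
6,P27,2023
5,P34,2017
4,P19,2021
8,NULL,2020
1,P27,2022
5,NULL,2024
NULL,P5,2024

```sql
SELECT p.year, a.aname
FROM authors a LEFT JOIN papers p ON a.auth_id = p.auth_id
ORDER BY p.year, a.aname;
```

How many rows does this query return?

LEFT JOIN keeps every row from `authors`; unmatched rows get NULL for `papers`'s columns.
Matching on a.auth_id = p.auth_id. A NULL in a compared column never satisfies the condition.
- a row (auth_id=7): matches 1 p row(s) → 1 output row(s).
- a row (auth_id=7): matches 1 p row(s) → 1 output row(s).
- a row (auth_id=9): no match → kept, p columns NULL.
- a row (auth_id=NULL): no match → kept, p columns NULL.
- a row (auth_id=5): matches 2 p row(s) → 2 output row(s).
- a row (auth_id=8): matches 1 p row(s) → 1 output row(s).
- a row (auth_id=8): matches 1 p row(s) → 1 output row(s).
- a row (auth_id=9): no match → kept, p columns NULL.
- a row (auth_id=2): no match → kept, p columns NULL.
Total: 6 matched + 4 padded = 10 rows.

10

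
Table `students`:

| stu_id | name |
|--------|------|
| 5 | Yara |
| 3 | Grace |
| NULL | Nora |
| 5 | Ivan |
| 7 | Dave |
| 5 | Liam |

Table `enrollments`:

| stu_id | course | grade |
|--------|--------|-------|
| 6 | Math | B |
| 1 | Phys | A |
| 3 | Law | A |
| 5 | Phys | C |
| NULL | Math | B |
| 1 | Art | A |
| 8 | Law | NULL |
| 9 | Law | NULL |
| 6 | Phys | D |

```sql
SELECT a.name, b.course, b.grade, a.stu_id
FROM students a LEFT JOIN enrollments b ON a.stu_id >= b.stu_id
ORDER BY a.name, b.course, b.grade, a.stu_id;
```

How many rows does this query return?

LEFT JOIN keeps every row from `students`; unmatched rows get NULL for `enrollments`'s columns.
Matching on a.stu_id >= b.stu_id. A NULL in a compared column never satisfies the condition.
Matched pairs: 21; unmatched a rows kept: 1.
Total: 21 matched + 1 padded = 22 rows.

22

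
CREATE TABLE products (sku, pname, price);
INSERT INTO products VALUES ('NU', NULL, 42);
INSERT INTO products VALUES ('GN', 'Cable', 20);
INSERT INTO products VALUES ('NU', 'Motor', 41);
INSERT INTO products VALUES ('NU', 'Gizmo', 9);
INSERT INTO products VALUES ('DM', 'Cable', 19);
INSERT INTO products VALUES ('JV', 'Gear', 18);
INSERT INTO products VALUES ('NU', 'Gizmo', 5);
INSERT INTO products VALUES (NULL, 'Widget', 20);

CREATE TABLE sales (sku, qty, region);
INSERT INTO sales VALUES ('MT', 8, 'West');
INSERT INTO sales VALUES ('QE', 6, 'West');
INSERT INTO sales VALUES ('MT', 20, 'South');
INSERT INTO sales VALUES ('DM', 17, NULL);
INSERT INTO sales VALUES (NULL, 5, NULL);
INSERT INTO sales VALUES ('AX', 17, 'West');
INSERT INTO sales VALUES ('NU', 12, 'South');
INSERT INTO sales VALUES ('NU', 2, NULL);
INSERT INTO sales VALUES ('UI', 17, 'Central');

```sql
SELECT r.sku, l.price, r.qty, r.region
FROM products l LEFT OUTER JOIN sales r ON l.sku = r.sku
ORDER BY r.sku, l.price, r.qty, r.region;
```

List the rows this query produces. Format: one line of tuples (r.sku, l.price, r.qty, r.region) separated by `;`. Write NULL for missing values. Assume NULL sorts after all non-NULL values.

LEFT JOIN keeps every row from `products`; unmatched rows get NULL for `sales`'s columns.
Matching on l.sku = r.sku. A NULL in a compared column never satisfies the condition.
- sku=NU: 2 matching r row(s), so 2 row(s) emitted.
- sku=GN: no r row matches, row kept with r columns NULL.
- sku=NU: 2 matching r row(s), so 2 row(s) emitted.
- sku=NU: 2 matching r row(s), so 2 row(s) emitted.
- sku=DM: 1 matching r row(s), so 1 row(s) emitted.
- sku=JV: no r row matches, row kept with r columns NULL.
- sku=NU: 2 matching r row(s), so 2 row(s) emitted.
- sku=NULL: no r row matches, row kept with r columns NULL.

(DM, 19, 17, NULL); (NU, 5, 2, NULL); (NU, 5, 12, South); (NU, 9, 2, NULL); (NU, 9, 12, South); (NU, 41, 2, NULL); (NU, 41, 12, South); (NU, 42, 2, NULL); (NU, 42, 12, South); (NULL, 18, NULL, NULL); (NULL, 20, NULL, NULL); (NULL, 20, NULL, NULL)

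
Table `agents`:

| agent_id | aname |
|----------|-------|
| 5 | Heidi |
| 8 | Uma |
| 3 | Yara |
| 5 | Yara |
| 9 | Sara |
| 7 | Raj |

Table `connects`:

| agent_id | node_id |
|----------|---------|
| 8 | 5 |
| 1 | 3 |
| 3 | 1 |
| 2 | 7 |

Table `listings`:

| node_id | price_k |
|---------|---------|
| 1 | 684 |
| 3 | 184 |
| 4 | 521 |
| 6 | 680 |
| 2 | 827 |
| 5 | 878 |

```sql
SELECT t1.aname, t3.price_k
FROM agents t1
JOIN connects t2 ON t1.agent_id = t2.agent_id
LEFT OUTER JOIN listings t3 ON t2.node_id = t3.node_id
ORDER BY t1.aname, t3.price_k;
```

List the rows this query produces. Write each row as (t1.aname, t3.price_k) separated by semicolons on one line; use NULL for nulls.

Step 1 — t1 INNER JOIN t2 on agent_id → 2 row(s).
Then LEFT JOIN `listings t3` on node_id: each of those 2 rows is kept; rows whose t2.node_id has no match in t3 get NULL for t3's columns.

(Uma, 878); (Yara, 684)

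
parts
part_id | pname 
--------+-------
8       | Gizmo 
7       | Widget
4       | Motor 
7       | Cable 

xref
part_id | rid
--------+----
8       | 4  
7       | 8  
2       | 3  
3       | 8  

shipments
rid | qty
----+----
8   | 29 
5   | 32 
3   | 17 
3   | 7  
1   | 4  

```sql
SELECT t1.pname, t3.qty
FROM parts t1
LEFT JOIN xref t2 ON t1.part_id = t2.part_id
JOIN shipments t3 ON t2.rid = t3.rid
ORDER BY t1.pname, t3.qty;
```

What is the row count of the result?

2

Evaluate left to right. First `parts t1 LEFT JOIN xref t2` on part_id: 4 row(s).
Then INNER JOIN `shipments t3` on rid: keep only rows whose t2.rid appears in t3.
Result: 2 row(s).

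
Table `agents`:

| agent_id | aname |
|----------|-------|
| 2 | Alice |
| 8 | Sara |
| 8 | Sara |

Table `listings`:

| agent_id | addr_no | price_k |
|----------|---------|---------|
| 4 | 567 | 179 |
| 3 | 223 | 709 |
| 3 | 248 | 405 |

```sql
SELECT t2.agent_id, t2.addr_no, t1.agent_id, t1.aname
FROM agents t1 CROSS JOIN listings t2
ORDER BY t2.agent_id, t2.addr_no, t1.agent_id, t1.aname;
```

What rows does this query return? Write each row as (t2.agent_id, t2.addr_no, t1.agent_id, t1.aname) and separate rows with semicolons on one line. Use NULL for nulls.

(3, 223, 2, Alice); (3, 223, 8, Sara); (3, 223, 8, Sara); (3, 248, 2, Alice); (3, 248, 8, Sara); (3, 248, 8, Sara); (4, 567, 2, Alice); (4, 567, 8, Sara); (4, 567, 8, Sara)

CROSS JOIN pairs every row of `agents` with every row of `listings`: 3 × 3 = 9 rows.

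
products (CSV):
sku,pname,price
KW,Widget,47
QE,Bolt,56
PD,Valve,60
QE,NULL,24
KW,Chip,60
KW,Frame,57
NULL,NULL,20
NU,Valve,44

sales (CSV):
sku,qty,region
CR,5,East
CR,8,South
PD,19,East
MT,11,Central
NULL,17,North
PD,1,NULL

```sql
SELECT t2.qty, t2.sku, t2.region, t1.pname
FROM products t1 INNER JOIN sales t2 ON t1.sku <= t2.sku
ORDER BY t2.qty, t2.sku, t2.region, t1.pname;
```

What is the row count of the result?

INNER JOIN keeps only pairs where the ON condition holds.
Matching on t1.sku <= t2.sku. A NULL in a compared column never satisfies the condition.
Matched pairs: 13.
Total: 13 rows.

13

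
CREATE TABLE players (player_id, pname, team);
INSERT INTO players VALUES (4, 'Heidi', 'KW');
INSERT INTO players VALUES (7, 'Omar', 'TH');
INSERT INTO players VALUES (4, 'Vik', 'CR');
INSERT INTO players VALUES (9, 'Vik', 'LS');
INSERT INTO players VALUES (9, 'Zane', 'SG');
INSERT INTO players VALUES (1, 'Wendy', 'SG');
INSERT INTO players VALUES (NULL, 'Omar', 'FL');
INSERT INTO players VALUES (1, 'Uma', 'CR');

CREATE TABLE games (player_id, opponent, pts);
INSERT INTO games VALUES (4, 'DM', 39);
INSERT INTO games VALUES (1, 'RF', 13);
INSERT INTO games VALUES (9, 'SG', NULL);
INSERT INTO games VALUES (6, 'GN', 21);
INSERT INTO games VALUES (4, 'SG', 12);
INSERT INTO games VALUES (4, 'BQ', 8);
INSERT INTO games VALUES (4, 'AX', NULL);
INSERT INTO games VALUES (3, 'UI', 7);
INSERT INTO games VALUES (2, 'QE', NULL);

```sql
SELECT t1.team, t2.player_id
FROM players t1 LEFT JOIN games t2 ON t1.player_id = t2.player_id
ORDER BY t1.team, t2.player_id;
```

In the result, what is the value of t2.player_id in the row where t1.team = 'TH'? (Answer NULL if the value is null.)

NULL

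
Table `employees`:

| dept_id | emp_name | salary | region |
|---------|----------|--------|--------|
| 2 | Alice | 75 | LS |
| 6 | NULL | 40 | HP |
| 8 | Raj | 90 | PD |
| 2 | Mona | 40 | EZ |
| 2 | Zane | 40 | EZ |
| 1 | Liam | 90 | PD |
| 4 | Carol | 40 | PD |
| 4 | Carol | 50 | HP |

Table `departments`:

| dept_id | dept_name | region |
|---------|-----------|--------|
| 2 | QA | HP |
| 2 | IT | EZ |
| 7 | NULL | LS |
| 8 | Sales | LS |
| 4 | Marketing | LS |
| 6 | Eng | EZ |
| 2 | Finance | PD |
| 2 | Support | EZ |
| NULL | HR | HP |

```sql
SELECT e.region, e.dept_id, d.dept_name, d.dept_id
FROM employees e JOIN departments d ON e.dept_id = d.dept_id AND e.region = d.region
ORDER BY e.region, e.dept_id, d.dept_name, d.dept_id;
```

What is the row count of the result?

INNER JOIN keeps only pairs where the ON condition holds.
Matching on e.dept_id = d.dept_id AND e.region = d.region. A NULL in a compared column never satisfies the condition.
Matched pairs: 4.
Total: 4 rows.

4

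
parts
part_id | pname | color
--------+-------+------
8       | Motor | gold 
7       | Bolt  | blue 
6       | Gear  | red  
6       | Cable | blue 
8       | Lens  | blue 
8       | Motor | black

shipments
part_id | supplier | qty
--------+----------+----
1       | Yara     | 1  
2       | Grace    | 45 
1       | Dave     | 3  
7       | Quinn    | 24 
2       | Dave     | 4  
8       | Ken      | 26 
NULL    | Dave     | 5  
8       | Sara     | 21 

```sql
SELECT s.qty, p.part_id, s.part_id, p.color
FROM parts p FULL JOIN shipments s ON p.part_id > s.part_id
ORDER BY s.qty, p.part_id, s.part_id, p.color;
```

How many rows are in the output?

FULL OUTER JOIN keeps every row from both sides; unmatched rows get NULL for the other side's columns.
Matching on p.part_id > s.part_id. A NULL in a compared column never satisfies the condition.
- part_id=8: 5 matching s row(s), so 5 row(s) emitted.
- part_id=7: 4 matching s row(s), so 4 row(s) emitted.
- part_id=6: 4 matching s row(s), so 4 row(s) emitted.
- part_id=6: 4 matching s row(s), so 4 row(s) emitted.
- part_id=8: 5 matching s row(s), so 5 row(s) emitted.
- part_id=8: 5 matching s row(s), so 5 row(s) emitted.
- 3 s row(s) had no p match → kept, p columns NULL.
Total: 27 matched + 3 padded = 30 rows.

30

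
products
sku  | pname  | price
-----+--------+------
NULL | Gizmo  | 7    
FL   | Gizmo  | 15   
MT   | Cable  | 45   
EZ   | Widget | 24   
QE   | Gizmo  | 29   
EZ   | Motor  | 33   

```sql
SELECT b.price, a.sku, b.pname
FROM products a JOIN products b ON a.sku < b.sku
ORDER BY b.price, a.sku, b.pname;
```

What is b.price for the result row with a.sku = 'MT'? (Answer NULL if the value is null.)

29

INNER JOIN keeps only pairs where the ON condition holds.
Matching on a.sku < b.sku. A NULL in a compared column never satisfies the condition.
Matched pairs: 9.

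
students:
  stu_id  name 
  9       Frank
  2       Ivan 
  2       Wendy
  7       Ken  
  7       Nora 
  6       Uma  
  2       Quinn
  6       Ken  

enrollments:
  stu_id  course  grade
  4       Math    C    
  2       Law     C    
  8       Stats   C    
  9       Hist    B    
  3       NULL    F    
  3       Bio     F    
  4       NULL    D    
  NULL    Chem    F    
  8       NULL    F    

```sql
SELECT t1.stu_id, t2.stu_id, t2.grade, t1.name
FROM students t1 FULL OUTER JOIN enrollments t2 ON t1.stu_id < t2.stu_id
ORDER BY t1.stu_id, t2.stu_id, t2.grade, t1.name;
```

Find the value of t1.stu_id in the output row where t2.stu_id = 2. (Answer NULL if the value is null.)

FULL OUTER JOIN keeps every row from both sides; unmatched rows get NULL for the other side's columns.
Matching on t1.stu_id < t2.stu_id. A NULL in a compared column never satisfies the condition.
- t1 (stu_id=9) has no partner → padded with NULL.
- t1 (stu_id=2) pairs with 7 row(s) of t2.
- t1 (stu_id=2) pairs with 7 row(s) of t2.
- t1 (stu_id=7) pairs with 3 row(s) of t2.
- t1 (stu_id=7) pairs with 3 row(s) of t2.
- t1 (stu_id=6) pairs with 3 row(s) of t2.
- t1 (stu_id=2) pairs with 7 row(s) of t2.
- t1 (stu_id=6) pairs with 3 row(s) of t2.
- 2 row(s) from t2 found no t1 partner → padded with NULL.

NULL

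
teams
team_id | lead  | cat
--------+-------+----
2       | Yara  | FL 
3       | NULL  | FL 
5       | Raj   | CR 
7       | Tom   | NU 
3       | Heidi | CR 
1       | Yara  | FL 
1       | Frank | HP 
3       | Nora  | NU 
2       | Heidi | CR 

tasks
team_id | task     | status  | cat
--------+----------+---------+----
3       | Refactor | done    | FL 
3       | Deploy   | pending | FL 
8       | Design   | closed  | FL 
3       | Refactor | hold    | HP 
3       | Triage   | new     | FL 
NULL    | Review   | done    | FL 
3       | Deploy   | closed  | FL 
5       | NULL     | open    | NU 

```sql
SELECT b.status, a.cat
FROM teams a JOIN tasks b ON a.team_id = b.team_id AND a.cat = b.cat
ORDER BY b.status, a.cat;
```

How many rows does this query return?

4

INNER JOIN keeps only pairs where the ON condition holds.
Matching on a.team_id = b.team_id AND a.cat = b.cat. A NULL in a compared column never satisfies the condition.
- a[0] team_id=2, cat=FL → no match; dropped.
- a[1] team_id=3, cat=FL → 4 match(es) in b → 4 row(s).
- a[2] team_id=5, cat=CR → no match; dropped.
- a[3] team_id=7, cat=NU → no match; dropped.
- a[4] team_id=3, cat=CR → no match; dropped.
- a[5] team_id=1, cat=FL → no match; dropped.
- a[6] team_id=1, cat=HP → no match; dropped.
- a[7] team_id=3, cat=NU → no match; dropped.
- a[8] team_id=2, cat=CR → no match; dropped.
Total: 4 rows.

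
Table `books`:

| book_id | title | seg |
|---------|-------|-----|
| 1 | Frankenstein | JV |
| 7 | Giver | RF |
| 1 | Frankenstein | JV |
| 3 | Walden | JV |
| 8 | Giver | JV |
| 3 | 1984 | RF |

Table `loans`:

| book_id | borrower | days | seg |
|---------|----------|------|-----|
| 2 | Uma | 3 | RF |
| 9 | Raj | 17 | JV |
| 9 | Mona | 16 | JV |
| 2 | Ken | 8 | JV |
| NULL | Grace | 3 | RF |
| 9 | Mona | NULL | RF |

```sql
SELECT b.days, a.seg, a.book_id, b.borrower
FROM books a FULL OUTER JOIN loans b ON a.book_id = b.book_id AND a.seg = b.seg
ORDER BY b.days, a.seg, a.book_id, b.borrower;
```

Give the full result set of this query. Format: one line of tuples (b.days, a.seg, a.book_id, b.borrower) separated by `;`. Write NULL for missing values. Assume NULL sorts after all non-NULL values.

(3, NULL, NULL, Grace); (3, NULL, NULL, Uma); (8, NULL, NULL, Ken); (16, NULL, NULL, Mona); (17, NULL, NULL, Raj); (NULL, JV, 1, NULL); (NULL, JV, 1, NULL); (NULL, JV, 3, NULL); (NULL, JV, 8, NULL); (NULL, RF, 3, NULL); (NULL, RF, 7, NULL); (NULL, NULL, NULL, Mona)

FULL OUTER JOIN keeps every row from both sides; unmatched rows get NULL for the other side's columns.
Matching on a.book_id = b.book_id AND a.seg = b.seg. A NULL in a compared column never satisfies the condition.
- book_id=1, seg=JV: no b row matches, row kept with b columns NULL.
- book_id=7, seg=RF: no b row matches, row kept with b columns NULL.
- book_id=1, seg=JV: no b row matches, row kept with b columns NULL.
- book_id=3, seg=JV: no b row matches, row kept with b columns NULL.
- book_id=8, seg=JV: no b row matches, row kept with b columns NULL.
- book_id=3, seg=RF: no b row matches, row kept with b columns NULL.
- plus 6 unmatched b row(s), each kept with NULL a columns.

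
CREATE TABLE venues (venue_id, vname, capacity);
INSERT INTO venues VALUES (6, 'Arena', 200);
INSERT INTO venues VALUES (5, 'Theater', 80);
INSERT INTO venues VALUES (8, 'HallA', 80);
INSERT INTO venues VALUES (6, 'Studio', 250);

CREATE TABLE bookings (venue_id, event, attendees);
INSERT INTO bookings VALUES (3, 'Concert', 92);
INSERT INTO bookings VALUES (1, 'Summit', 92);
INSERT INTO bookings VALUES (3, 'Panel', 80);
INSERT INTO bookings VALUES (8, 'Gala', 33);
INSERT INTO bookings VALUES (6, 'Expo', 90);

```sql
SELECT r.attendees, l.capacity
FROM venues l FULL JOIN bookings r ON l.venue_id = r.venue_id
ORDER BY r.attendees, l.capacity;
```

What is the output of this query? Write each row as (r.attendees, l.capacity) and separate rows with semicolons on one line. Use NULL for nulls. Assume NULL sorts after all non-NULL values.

(33, 80); (80, NULL); (90, 200); (90, 250); (92, NULL); (92, NULL); (NULL, 80)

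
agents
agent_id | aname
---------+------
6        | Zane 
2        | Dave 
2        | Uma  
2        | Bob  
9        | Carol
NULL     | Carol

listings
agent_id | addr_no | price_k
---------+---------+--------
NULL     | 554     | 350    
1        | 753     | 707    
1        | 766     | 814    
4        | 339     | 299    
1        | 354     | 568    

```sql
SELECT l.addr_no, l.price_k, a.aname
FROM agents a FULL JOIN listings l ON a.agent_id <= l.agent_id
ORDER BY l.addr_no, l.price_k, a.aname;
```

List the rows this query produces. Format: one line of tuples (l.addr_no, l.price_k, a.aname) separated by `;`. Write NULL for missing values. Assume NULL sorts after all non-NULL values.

(339, 299, Bob); (339, 299, Dave); (339, 299, Uma); (354, 568, NULL); (554, 350, NULL); (753, 707, NULL); (766, 814, NULL); (NULL, NULL, Carol); (NULL, NULL, Carol); (NULL, NULL, Zane)

FULL OUTER JOIN keeps every row from both sides; unmatched rows get NULL for the other side's columns.
Matching on a.agent_id <= l.agent_id. A NULL in a compared column never satisfies the condition.
Matched pairs: 3; unmatched a rows kept: 3; unmatched l rows kept: 4.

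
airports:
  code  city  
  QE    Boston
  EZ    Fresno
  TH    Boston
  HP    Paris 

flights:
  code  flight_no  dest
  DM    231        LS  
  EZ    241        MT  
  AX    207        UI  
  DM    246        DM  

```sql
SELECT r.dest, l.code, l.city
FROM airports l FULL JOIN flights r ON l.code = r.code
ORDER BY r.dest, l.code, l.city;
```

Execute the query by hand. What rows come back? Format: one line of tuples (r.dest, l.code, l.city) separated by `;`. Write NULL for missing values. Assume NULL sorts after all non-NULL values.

(DM, NULL, NULL); (LS, NULL, NULL); (MT, EZ, Fresno); (UI, NULL, NULL); (NULL, HP, Paris); (NULL, QE, Boston); (NULL, TH, Boston)

FULL OUTER JOIN keeps every row from both sides; unmatched rows get NULL for the other side's columns.
Matching on l.code = r.code.
- l[0] code=QE → no match; kept with NULLs on the r side.
- l[1] code=EZ → 1 match(es) in r → 1 row(s).
- l[2] code=TH → no match; kept with NULLs on the r side.
- l[3] code=HP → no match; kept with NULLs on the r side.
- 3 row(s) from r found no l partner → padded with NULL.
After projecting and ordering:
r.dest | l.code | l.city
DM | NULL | NULL
LS | NULL | NULL
MT | EZ | Fresno
UI | NULL | NULL
NULL | HP | Paris
NULL | QE | Boston
NULL | TH | Boston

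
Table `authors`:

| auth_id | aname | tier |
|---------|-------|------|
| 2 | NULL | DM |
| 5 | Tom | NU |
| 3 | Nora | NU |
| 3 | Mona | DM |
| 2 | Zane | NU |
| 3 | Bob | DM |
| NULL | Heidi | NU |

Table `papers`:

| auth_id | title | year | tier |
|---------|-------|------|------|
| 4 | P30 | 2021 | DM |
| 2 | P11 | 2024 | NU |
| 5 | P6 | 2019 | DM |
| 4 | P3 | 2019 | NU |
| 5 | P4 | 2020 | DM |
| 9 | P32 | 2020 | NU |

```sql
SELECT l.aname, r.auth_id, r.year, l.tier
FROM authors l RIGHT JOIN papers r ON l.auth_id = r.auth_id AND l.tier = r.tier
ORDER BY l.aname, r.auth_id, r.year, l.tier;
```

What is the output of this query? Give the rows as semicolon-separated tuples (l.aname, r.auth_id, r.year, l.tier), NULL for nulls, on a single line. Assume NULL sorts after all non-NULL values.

(Zane, 2, 2024, NU); (NULL, 4, 2019, NULL); (NULL, 4, 2021, NULL); (NULL, 5, 2019, NULL); (NULL, 5, 2020, NULL); (NULL, 9, 2020, NULL)

RIGHT JOIN keeps every row from `papers`; unmatched rows get NULL for `authors`'s columns.
Matching on l.auth_id = r.auth_id AND l.tier = r.tier. A NULL in a compared column never satisfies the condition.
- l[0] auth_id=2, tier=DM → no match.
- l[1] auth_id=5, tier=NU → no match.
- l[2] auth_id=3, tier=NU → no match.
- l[3] auth_id=3, tier=DM → no match.
- l[4] auth_id=2, tier=NU → 1 match(es) in r → 1 row(s).
- l[5] auth_id=3, tier=DM → no match.
- l[6] auth_id=NULL, tier=NU → no match.
- 5 r row(s) had no l match → kept, l columns NULL.
After projecting and ordering:
l.aname | r.auth_id | r.year | l.tier
Zane | 2 | 2024 | NU
NULL | 4 | 2019 | NULL
NULL | 4 | 2021 | NULL
NULL | 5 | 2019 | NULL
NULL | 5 | 2020 | NULL
NULL | 9 | 2020 | NULL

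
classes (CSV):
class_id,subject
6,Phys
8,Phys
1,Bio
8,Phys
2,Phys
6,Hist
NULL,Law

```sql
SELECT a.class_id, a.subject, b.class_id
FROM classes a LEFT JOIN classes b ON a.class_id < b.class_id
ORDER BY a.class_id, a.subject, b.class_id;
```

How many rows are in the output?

LEFT JOIN keeps every row from `classes a`; unmatched rows get NULL for `classes b`'s columns.
Matching on a.class_id < b.class_id. A NULL in a compared column never satisfies the condition.
Matched pairs: 13; unmatched a rows kept: 3.
Total: 13 matched + 3 padded = 16 rows.

16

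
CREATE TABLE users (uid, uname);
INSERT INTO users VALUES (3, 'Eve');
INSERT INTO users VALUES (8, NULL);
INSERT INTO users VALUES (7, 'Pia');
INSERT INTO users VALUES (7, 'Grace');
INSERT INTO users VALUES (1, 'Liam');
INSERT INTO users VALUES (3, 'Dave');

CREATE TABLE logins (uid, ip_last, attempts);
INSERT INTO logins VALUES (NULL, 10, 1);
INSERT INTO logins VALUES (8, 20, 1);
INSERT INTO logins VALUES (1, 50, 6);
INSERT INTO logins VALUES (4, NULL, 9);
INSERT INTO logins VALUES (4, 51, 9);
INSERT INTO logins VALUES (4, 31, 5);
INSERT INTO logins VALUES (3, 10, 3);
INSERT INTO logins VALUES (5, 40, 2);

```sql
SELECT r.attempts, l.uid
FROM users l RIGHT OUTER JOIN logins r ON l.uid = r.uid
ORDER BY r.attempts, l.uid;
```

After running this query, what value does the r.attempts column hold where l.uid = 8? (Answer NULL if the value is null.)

1

RIGHT JOIN keeps every row from `logins`; unmatched rows get NULL for `users`'s columns.
Matching on l.uid = r.uid. A NULL in a compared column never satisfies the condition.
Matched pairs: 4; unmatched r rows kept: 5.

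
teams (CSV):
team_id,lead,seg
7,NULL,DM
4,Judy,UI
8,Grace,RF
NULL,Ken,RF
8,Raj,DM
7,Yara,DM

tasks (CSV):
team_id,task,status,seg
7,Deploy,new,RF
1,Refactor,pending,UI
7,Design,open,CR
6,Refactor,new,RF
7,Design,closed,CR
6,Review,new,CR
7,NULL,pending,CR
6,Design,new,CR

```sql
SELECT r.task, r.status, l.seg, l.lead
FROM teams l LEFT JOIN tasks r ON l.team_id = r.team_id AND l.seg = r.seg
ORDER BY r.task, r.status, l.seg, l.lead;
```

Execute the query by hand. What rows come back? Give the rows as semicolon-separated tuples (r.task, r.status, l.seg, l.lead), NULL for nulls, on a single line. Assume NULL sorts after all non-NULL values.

(NULL, NULL, DM, Raj); (NULL, NULL, DM, Yara); (NULL, NULL, DM, NULL); (NULL, NULL, RF, Grace); (NULL, NULL, RF, Ken); (NULL, NULL, UI, Judy)

LEFT JOIN keeps every row from `teams`; unmatched rows get NULL for `tasks`'s columns.
Matching on l.team_id = r.team_id AND l.seg = r.seg. A NULL in a compared column never satisfies the condition.
Matched pairs: 0; unmatched l rows kept: 6.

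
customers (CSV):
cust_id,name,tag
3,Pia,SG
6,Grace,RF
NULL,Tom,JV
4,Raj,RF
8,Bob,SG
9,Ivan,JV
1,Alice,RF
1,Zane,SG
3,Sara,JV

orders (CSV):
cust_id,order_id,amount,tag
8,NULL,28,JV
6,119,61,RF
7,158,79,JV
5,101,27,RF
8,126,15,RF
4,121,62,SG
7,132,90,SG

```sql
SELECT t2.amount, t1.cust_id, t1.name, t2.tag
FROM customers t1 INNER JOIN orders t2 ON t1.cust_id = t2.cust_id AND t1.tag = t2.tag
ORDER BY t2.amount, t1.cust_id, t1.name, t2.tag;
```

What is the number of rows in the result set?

1

INNER JOIN keeps only pairs where the ON condition holds.
Matching on t1.cust_id = t2.cust_id AND t1.tag = t2.tag. A NULL in a compared column never satisfies the condition.
- t1 row (cust_id=3, tag=SG): no match → dropped.
- t1 row (cust_id=6, tag=RF): matches 1 t2 row(s) → 1 output row(s).
- t1 row (cust_id=NULL, tag=JV): no match → dropped.
- t1 row (cust_id=4, tag=RF): no match → dropped.
- t1 row (cust_id=8, tag=SG): no match → dropped.
- t1 row (cust_id=9, tag=JV): no match → dropped.
- t1 row (cust_id=1, tag=RF): no match → dropped.
- t1 row (cust_id=1, tag=SG): no match → dropped.
- t1 row (cust_id=3, tag=JV): no match → dropped.
Total: 1 rows.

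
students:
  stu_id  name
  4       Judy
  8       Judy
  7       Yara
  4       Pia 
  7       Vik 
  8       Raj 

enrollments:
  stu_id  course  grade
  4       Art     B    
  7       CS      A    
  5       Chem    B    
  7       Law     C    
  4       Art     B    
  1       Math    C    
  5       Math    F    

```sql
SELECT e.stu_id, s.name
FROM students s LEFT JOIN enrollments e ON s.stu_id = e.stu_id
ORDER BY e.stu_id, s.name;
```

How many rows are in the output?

LEFT JOIN keeps every row from `students`; unmatched rows get NULL for `enrollments`'s columns.
Matching on s.stu_id = e.stu_id.
- stu_id=4: 2 matching e row(s), so 2 row(s) emitted.
- stu_id=8: no e row matches, row kept with e columns NULL.
- stu_id=7: 2 matching e row(s), so 2 row(s) emitted.
- stu_id=4: 2 matching e row(s), so 2 row(s) emitted.
- stu_id=7: 2 matching e row(s), so 2 row(s) emitted.
- stu_id=8: no e row matches, row kept with e columns NULL.
Total: 8 matched + 2 padded = 10 rows.

10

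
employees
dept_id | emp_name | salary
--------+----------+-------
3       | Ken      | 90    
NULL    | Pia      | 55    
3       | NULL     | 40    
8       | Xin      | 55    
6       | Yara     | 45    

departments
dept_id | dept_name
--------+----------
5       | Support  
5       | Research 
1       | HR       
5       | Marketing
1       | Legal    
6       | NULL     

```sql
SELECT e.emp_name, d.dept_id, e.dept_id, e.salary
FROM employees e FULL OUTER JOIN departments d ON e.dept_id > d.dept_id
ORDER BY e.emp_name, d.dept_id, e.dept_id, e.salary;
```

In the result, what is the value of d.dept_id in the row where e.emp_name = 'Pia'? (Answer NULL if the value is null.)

NULL

FULL OUTER JOIN keeps every row from both sides; unmatched rows get NULL for the other side's columns.
Matching on e.dept_id > d.dept_id. A NULL in a compared column never satisfies the condition.
Matched pairs: 15; unmatched e rows kept: 1; unmatched d rows kept: 0.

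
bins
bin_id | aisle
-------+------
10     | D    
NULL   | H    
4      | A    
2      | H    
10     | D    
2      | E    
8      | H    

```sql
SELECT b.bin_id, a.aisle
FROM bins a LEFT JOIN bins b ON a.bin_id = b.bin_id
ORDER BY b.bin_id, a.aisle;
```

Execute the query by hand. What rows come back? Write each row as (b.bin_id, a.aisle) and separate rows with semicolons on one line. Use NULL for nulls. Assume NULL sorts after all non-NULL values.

LEFT JOIN keeps every row from `bins a`; unmatched rows get NULL for `bins b`'s columns.
Matching on a.bin_id = b.bin_id. A NULL in a compared column never satisfies the condition.
- a (bin_id=10) pairs with 2 row(s) of b.
- a (bin_id=NULL) has no partner → padded with NULL.
- a (bin_id=4) pairs with 1 row(s) of b.
- a (bin_id=2) pairs with 2 row(s) of b.
- a (bin_id=10) pairs with 2 row(s) of b.
- a (bin_id=2) pairs with 2 row(s) of b.
- a (bin_id=8) pairs with 1 row(s) of b.

(2, E); (2, E); (2, H); (2, H); (4, A); (8, H); (10, D); (10, D); (10, D); (10, D); (NULL, H)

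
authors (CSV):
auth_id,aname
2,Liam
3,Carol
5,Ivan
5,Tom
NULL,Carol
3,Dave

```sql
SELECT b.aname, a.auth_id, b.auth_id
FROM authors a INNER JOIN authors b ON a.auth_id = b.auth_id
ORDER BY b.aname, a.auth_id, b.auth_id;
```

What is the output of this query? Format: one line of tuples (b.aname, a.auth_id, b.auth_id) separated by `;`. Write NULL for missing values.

(Carol, 3, 3); (Carol, 3, 3); (Dave, 3, 3); (Dave, 3, 3); (Ivan, 5, 5); (Ivan, 5, 5); (Liam, 2, 2); (Tom, 5, 5); (Tom, 5, 5)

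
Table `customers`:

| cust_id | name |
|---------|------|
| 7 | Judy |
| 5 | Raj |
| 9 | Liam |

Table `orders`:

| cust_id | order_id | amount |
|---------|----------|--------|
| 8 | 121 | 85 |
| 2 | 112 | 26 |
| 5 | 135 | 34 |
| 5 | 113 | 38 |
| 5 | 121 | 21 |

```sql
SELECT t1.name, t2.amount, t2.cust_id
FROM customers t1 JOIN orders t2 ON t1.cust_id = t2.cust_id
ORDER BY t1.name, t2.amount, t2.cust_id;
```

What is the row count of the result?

INNER JOIN keeps only pairs where the ON condition holds.
Matching on t1.cust_id = t2.cust_id.
- cust_id=7: no matching t2 row, dropped.
- cust_id=5: 3 matching t2 row(s), so 3 row(s) emitted.
- cust_id=9: no matching t2 row, dropped.
Total: 3 rows.

3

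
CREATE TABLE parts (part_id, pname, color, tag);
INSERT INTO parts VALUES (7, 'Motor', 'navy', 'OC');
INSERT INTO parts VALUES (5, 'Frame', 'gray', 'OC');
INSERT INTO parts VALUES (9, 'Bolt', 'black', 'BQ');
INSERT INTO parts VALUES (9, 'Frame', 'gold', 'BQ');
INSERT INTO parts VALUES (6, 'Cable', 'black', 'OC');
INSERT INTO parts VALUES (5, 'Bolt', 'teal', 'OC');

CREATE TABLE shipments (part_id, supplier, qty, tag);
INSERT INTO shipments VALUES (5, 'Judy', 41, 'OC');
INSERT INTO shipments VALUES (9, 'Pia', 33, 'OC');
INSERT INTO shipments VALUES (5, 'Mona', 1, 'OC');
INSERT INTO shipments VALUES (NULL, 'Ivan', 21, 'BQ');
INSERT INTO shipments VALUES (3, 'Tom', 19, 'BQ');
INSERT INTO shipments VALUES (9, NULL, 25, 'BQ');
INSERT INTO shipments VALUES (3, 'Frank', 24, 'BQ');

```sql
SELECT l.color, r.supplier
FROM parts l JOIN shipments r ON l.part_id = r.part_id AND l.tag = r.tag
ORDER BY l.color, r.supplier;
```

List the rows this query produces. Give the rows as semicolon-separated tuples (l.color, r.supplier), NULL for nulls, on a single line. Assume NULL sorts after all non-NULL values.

(black, NULL); (gold, NULL); (gray, Judy); (gray, Mona); (teal, Judy); (teal, Mona)

INNER JOIN keeps only pairs where the ON condition holds.
Matching on l.part_id = r.part_id AND l.tag = r.tag. A NULL in a compared column never satisfies the condition.
- l row (part_id=7, tag=OC): no match → dropped.
- l row (part_id=5, tag=OC): matches 2 r row(s) → 2 output row(s).
- l row (part_id=9, tag=BQ): matches 1 r row(s) → 1 output row(s).
- l row (part_id=9, tag=BQ): matches 1 r row(s) → 1 output row(s).
- l row (part_id=6, tag=OC): no match → dropped.
- l row (part_id=5, tag=OC): matches 2 r row(s) → 2 output row(s).
After projecting and ordering:
l.color | r.supplier
black | NULL
gold | NULL
gray | Judy
gray | Mona
teal | Judy
teal | Mona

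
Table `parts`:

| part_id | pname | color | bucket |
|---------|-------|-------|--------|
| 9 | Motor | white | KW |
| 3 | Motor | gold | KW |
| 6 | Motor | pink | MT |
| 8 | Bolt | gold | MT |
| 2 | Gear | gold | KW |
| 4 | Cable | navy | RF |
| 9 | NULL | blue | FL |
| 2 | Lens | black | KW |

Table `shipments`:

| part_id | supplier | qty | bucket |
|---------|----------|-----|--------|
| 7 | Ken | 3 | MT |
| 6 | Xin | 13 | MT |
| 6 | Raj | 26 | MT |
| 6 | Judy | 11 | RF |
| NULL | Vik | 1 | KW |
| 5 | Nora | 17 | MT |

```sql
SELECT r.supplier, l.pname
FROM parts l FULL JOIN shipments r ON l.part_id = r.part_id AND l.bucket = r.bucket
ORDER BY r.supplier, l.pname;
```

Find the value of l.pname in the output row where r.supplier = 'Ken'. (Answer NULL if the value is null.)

NULL

FULL OUTER JOIN keeps every row from both sides; unmatched rows get NULL for the other side's columns.
Matching on l.part_id = r.part_id AND l.bucket = r.bucket. A NULL in a compared column never satisfies the condition.
Matched pairs: 2; unmatched l rows kept: 7; unmatched r rows kept: 4.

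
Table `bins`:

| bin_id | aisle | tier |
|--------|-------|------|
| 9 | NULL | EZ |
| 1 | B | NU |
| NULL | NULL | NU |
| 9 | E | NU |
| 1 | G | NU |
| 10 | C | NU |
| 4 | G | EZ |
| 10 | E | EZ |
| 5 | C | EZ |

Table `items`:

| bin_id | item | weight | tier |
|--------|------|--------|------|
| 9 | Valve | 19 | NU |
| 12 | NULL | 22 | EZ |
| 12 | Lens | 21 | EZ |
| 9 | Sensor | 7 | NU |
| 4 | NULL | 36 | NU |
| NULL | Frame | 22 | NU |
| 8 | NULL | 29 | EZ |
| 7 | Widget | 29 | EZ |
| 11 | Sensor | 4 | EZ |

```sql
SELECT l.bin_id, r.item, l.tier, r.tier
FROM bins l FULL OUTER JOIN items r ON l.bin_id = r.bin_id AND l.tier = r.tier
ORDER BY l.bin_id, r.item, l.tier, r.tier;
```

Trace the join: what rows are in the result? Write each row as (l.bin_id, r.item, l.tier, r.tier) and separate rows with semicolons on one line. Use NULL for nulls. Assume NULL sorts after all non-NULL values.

(1, NULL, NU, NULL); (1, NULL, NU, NULL); (4, NULL, EZ, NULL); (5, NULL, EZ, NULL); (9, Sensor, NU, NU); (9, Valve, NU, NU); (9, NULL, EZ, NULL); (10, NULL, EZ, NULL); (10, NULL, NU, NULL); (NULL, Frame, NULL, NU); (NULL, Lens, NULL, EZ); (NULL, Sensor, NULL, EZ); (NULL, Widget, NULL, EZ); (NULL, NULL, NU, NULL); (NULL, NULL, NULL, EZ); (NULL, NULL, NULL, EZ); (NULL, NULL, NULL, NU)

FULL OUTER JOIN keeps every row from both sides; unmatched rows get NULL for the other side's columns.
Matching on l.bin_id = r.bin_id AND l.tier = r.tier. A NULL in a compared column never satisfies the condition.
Matched pairs: 2; unmatched l rows kept: 8; unmatched r rows kept: 7.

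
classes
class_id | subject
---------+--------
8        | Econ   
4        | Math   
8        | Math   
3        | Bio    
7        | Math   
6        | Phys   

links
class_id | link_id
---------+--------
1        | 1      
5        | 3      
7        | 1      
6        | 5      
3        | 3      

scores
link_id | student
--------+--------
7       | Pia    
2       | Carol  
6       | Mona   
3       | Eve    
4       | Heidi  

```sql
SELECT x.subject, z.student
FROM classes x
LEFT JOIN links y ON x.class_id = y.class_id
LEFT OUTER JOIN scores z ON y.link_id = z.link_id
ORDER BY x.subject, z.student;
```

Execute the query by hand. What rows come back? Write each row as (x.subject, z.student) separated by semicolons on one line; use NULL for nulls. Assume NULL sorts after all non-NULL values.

(Bio, Eve); (Econ, NULL); (Math, NULL); (Math, NULL); (Math, NULL); (Phys, NULL)

Joins associate left-to-right: classes LEFT JOIN links on class_id gives 6 intermediate row(s).
Then LEFT JOIN `scores z` on link_id: each of those 6 rows is kept; rows whose y.link_id has no match in z get NULL for z's columns.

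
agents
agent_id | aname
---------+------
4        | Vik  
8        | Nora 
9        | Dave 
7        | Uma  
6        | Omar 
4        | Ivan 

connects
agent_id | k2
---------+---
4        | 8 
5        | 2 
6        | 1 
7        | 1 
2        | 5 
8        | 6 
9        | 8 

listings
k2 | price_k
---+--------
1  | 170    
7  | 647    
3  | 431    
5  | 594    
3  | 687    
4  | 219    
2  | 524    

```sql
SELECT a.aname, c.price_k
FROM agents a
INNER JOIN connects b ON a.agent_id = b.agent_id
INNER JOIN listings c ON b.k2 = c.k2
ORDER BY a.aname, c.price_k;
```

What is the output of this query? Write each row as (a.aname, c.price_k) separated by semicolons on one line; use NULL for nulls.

Step 1 — a INNER JOIN b on agent_id → 6 row(s).
Then INNER JOIN `listings c` on k2: keep only rows whose b.k2 appears in c.

(Omar, 170); (Uma, 170)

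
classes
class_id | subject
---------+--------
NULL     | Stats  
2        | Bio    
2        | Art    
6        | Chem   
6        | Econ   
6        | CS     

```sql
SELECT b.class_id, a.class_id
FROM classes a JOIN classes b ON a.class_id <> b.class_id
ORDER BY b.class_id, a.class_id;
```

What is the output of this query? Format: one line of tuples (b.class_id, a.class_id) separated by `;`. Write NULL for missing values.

(2, 6); (2, 6); (2, 6); (2, 6); (2, 6); (2, 6); (6, 2); (6, 2); (6, 2); (6, 2); (6, 2); (6, 2)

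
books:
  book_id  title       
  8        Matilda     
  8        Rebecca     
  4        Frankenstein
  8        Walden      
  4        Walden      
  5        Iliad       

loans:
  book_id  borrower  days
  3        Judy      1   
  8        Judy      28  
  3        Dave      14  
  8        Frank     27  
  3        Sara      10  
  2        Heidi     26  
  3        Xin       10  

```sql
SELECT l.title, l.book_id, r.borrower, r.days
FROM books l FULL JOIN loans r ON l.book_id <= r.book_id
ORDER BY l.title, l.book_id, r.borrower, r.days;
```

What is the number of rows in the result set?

17

FULL OUTER JOIN keeps every row from both sides; unmatched rows get NULL for the other side's columns.
Matching on l.book_id <= r.book_id.
- book_id=8: 2 matching r row(s), so 2 row(s) emitted.
- book_id=8: 2 matching r row(s), so 2 row(s) emitted.
- book_id=4: 2 matching r row(s), so 2 row(s) emitted.
- book_id=8: 2 matching r row(s), so 2 row(s) emitted.
- book_id=4: 2 matching r row(s), so 2 row(s) emitted.
- book_id=5: 2 matching r row(s), so 2 row(s) emitted.
- 5 r row(s) had no l match → kept, l columns NULL.
Total: 12 matched + 5 padded = 17 rows.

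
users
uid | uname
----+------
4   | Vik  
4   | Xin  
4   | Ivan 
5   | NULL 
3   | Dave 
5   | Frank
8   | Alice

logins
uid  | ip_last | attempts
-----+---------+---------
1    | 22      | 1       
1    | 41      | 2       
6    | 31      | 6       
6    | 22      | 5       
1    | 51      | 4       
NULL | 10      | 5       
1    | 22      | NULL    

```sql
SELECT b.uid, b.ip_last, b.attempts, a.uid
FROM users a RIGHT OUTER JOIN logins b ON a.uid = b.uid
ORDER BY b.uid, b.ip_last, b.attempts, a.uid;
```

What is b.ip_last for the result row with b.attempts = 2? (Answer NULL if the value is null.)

41

RIGHT JOIN keeps every row from `logins`; unmatched rows get NULL for `users`'s columns.
Matching on a.uid = b.uid. A NULL in a compared column never satisfies the condition.
Matched pairs: 0; unmatched b rows kept: 7.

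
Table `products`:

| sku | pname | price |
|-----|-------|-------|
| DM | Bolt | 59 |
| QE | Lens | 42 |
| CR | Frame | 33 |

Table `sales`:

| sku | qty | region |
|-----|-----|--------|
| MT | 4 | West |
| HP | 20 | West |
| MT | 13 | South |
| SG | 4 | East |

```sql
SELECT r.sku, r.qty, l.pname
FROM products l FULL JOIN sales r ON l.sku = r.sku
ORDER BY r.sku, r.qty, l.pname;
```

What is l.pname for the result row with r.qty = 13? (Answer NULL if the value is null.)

FULL OUTER JOIN keeps every row from both sides; unmatched rows get NULL for the other side's columns.
Matching on l.sku = r.sku.
- l[0] sku=DM → no match; kept with NULLs on the r side.
- l[1] sku=QE → no match; kept with NULLs on the r side.
- l[2] sku=CR → no match; kept with NULLs on the r side.
- plus 4 unmatched r row(s), each kept with NULL l columns.

NULL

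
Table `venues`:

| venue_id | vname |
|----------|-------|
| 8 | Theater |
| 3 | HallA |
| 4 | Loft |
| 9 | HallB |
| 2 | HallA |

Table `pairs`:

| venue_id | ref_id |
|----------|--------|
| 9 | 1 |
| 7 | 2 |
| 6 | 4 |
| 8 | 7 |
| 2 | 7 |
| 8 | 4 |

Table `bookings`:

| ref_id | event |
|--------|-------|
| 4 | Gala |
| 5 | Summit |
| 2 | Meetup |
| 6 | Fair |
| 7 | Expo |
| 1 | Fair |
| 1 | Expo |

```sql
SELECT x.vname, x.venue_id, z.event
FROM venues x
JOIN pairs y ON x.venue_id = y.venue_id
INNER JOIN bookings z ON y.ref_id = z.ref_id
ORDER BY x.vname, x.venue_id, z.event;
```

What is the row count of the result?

Step 1 — x INNER JOIN y on venue_id → 4 row(s).
Then INNER JOIN `bookings z` on ref_id: keep only rows whose y.ref_id appears in z.
Result: 5 row(s).

5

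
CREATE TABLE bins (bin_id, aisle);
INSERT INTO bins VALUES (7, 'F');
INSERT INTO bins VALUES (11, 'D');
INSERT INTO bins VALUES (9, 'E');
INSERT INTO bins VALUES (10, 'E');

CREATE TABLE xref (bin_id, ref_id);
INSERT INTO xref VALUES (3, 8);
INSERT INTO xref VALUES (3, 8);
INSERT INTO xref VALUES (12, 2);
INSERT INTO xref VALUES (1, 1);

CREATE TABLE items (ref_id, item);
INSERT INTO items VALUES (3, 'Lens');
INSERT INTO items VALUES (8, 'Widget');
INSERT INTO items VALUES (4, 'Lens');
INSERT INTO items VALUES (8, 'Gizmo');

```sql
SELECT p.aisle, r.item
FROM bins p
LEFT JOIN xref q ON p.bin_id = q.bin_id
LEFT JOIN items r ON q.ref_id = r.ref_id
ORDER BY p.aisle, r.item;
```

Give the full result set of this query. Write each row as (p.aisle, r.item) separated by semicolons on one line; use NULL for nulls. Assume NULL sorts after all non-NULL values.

Evaluate left to right. First `bins p LEFT JOIN xref q` on bin_id: 4 row(s).
Then LEFT JOIN `items r` on ref_id: each of those 4 rows is kept; rows whose q.ref_id has no match in r get NULL for r's columns.

(D, NULL); (E, NULL); (E, NULL); (F, NULL)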